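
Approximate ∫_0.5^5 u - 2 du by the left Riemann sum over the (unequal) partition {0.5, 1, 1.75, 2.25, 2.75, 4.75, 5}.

0.6875

Subinterval widths: 0.5, 0.75, 0.5, 0.5, 2, 0.25.
Left endpoints: 0.5, 1, 1.75, 2.25, 2.75, 4.75.
f(0.5) = -1.5, f(1) = -1, f(1.75) = -0.25, f(2.25) = 0.25, f(2.75) = 0.75, f(4.75) = 2.75.
Sum = Σ Δu_i · f(u_i).
Sum = 0.6875.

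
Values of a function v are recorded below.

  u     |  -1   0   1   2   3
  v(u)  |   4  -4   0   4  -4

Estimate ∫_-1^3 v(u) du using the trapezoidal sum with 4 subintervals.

0

Δu = 1.
T_4 = (1/2)·[4 + 2·(-4) + 2·0 + 2·4 + (-4)] = 0.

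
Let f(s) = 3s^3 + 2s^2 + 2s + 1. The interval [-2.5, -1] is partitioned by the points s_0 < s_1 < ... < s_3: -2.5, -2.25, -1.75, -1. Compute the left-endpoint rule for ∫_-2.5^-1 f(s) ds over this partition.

Subinterval widths: 0.25, 0.5, 0.75.
Left endpoints: -2.5, -2.25, -1.75.
f(-2.5) = -38.375, f(-2.25) = -27.546875, f(-1.75) = -12.453125.
Sum = Σ Δs_i · f(s_i).
Sum = -32.70703125.

-32.70703125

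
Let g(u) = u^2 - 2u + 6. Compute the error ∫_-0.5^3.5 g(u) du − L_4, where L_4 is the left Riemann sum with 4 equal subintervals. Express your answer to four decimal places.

Exact integral: ∫_-0.5^3.5 g(u) du ≈ 26.333333.
L_4 = 25.
Error ≈ 26.333333 − 25 ≈ 1.3333.

1.3333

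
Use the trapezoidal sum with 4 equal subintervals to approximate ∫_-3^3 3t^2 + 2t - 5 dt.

30.75

Δt = (3 − (-3))/4 = 1.5.
f(-3) = 16, f(-1.5) = -1.25, f(0) = -5, f(1.5) = 4.75, f(3) = 28.
T_4 = (Δt/2)·[f(t_0) + 2f(t_1) + 2f(t_2) + 2f(t_3) + f(t_4)].
Sum = 30.75.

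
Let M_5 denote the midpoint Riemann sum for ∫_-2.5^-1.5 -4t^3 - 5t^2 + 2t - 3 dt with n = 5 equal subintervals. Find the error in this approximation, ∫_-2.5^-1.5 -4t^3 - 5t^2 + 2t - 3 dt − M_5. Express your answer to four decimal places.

0.0633

Exact integral: ∫_-2.5^-1.5 f(t) dt ≈ 6.583333.
M_5 = 6.52.
Error ≈ 6.583333 − 6.52 ≈ 0.0633.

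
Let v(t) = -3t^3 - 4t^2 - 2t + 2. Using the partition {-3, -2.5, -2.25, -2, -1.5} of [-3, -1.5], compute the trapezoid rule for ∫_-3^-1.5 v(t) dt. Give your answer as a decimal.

35.96484375

Subinterval widths: 0.5, 0.25, 0.25, 0.5.
v(-3) = 53, v(-2.5) = 28.875, v(-2.25) = 20.421875, v(-2) = 14, v(-1.5) = 6.125.
On each subinterval the trapezoid contributes (Δt_i/2)·[v(t_{i-1}) + v(t_i)].
Sum = 35.96484375.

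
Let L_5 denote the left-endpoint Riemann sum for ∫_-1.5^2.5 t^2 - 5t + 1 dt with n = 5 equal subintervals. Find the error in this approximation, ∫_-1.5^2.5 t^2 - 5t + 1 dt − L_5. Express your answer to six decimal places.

-6.826667

Exact integral: ∫_-1.5^2.5 f(t) dt ≈ 0.33333333.
L_5 = 7.16.
Error ≈ 0.33333333 − 7.16 ≈ -6.826667.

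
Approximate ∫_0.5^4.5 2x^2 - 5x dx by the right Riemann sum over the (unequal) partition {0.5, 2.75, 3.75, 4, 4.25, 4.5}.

23.6875

Subinterval widths: 2.25, 1, 0.25, 0.25, 0.25.
Right endpoints: 2.75, 3.75, 4, 4.25, 4.5.
f(2.75) = 1.375, f(3.75) = 9.375, f(4) = 12, f(4.25) = 14.875, f(4.5) = 18.
Sum = Σ Δx_i · f(x_i).
Sum = 23.6875.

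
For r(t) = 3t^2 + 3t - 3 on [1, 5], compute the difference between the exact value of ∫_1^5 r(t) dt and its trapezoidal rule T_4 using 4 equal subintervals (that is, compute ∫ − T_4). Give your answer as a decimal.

Exact integral: ∫_1^5 r(t) dt = 148.
T_4 = 150.
Error = 148 − 150 = -2.

-2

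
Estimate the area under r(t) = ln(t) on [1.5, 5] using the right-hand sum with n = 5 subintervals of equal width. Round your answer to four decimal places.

4.3415

Δt = (5 − 1.5)/5 = 0.7.
Right endpoints: 2.2, 2.9, 3.6, 4.3, 5.
r(2.2) ≈ 0.7885, r(2.9) ≈ 1.0647, r(3.6) ≈ 1.2809, r(4.3) ≈ 1.4586, r(5) ≈ 1.6094.
Sum = Δt · [r(2.2) + r(2.9) + r(3.6) + r(4.3) + r(5)].
Sum ≈ 4.3415.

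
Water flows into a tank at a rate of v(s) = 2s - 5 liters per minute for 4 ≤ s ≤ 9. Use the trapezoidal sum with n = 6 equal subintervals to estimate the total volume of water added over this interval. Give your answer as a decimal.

40

Δs = (9 − 4)/6 = 5/6.
v(4) = 3, v(29/6) = 14/3, v(17/3) = 19/3, v(6.5) = 8, v(22/3) = 29/3, v(49/6) = 34/3, v(9) = 13.
T_6 = (Δs/2)·[v(s_0) + 2v(s_1) + ... + 2v(s_{5}) + v(s_6)].
Sum = 40.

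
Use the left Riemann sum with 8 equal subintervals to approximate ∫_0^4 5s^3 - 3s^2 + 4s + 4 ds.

236.5

Δs = (4 − 0)/8 = 0.5.
Left endpoints: 0, 0.5, 1, 1.5, 2, 2.5, 3, 3.5.
f(0) = 4, f(0.5) = 5.875, f(1) = 10, f(1.5) = 20.125, f(2) = 40, f(2.5) = 73.375, f(3) = 124, f(3.5) = 195.625.
Sum = Δs · [f(0) + f(0.5) + f(1) + ...].
Sum = 236.5.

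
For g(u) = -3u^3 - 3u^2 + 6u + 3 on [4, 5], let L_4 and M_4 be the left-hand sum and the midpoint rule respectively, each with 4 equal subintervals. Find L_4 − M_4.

24.8203125

L_4 = -282.703125.
M_4 = -307.5234375.
L_4 − M_4 = 24.8203125.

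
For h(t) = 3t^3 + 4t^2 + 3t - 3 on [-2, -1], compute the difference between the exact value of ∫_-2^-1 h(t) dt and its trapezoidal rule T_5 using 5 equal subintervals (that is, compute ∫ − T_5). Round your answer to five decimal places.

Exact integral: ∫_-2^-1 h(t) dt ≈ -9.4166667.
T_5 = -9.48.
Error ≈ -9.4166667 − (-9.48) ≈ 0.06333.

0.06333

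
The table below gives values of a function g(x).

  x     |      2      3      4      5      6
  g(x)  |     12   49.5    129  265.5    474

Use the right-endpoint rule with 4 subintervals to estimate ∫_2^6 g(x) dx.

Δx = 1.
Sum = 1·[49.5 + 129 + 265.5 + 474] = 918.

918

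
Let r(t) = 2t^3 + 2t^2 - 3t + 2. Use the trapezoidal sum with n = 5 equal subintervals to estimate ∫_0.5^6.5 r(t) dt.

Δt = (6.5 − 0.5)/5 = 1.2.
r(0.5) = 1.25, r(1.7) = 12.506, r(2.9) = 58.898, r(4.1) = 161.162, r(5.3) = 340.034, r(6.5) = 616.25.
T_5 = (Δt/2)·[r(t_0) + 2r(t_1) + ... + 2r(t_{4}) + r(t_5)].
Sum = 1057.62.

1057.62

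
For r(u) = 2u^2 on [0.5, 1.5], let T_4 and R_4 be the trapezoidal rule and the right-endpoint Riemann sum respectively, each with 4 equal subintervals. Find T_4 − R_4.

T_4 = 2.1875.
R_4 = 2.6875.
T_4 − R_4 = -0.5.

-0.5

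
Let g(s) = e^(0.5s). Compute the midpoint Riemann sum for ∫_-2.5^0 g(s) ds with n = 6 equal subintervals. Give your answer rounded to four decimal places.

1.4244

Δs = (0 − (-2.5))/6 = 5/12.
Midpoints: -55/24, -1.875, -35/24, -25/24, -0.625, -5/24.
g(-55/24) ≈ 0.3180, g(-1.875) ≈ 0.3916, g(-35/24) ≈ 0.4823, g(-25/24) ≈ 0.5940, g(-0.625) ≈ 0.7316, g(-5/24) ≈ 0.9011.
Sum = Δs · [g(-55/24) + g(-1.875) + g(-35/24) + ...].
Sum ≈ 1.4244.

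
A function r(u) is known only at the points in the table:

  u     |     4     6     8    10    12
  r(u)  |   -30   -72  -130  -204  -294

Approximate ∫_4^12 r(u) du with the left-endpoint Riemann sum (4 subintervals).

Δu = 2.
Sum = 2·[(-30) + (-72) + (-130) + (-204)] = -872.

-872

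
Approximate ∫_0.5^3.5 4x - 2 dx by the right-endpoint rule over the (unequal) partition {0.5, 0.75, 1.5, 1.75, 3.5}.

25.5

Subinterval widths: 0.25, 0.75, 0.25, 1.75.
Right endpoints: 0.75, 1.5, 1.75, 3.5.
f(0.75) = 1, f(1.5) = 4, f(1.75) = 5, f(3.5) = 12.
Sum = Σ Δx_i · f(x_i).
Sum = 25.5.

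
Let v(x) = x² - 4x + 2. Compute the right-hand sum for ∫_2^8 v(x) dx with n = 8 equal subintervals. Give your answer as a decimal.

74.0625

Δx = (8 − 2)/8 = 0.75.
Right endpoints: 2.75, 3.5, 4.25, 5, 5.75, 6.5, 7.25, 8.
v(2.75) = -1.4375, v(3.5) = 0.25, v(4.25) = 3.0625, v(5) = 7, v(5.75) = 12.0625, v(6.5) = 18.25, v(7.25) = 25.5625, v(8) = 34.
Sum = Δx · [v(2.75) + v(3.5) + v(4.25) + ...].
Sum = 74.0625.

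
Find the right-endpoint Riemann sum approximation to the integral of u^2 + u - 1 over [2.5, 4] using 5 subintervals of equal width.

Δu = (4 − 2.5)/5 = 0.3.
Right endpoints: 2.8, 3.1, 3.4, 3.7, 4.
f(2.8) = 9.64, f(3.1) = 11.71, f(3.4) = 13.96, f(3.7) = 16.39, f(4) = 19.
Sum = Δu · [f(2.8) + f(3.1) + f(3.4) + f(3.7) + f(4)].
Sum = 21.21.

21.21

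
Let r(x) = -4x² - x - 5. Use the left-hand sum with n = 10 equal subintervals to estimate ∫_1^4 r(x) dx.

Δx = (4 − 1)/10 = 0.3.
Left endpoints: 1, 1.3, 1.6, 1.9, 2.2, 2.5, 2.8, 3.1, 3.4, 3.7.
r(1) = -10, r(1.3) = -13.06, r(1.6) = -16.84, r(1.9) = -21.34, r(2.2) = -26.56, r(2.5) = -32.5, r(2.8) = -39.16, r(3.1) = -46.54, r(3.4) = -54.64, r(3.7) = -63.46.
Sum = Δx · [r(1) + r(1.3) + r(1.6) + ...].
Sum = -97.23.

-97.23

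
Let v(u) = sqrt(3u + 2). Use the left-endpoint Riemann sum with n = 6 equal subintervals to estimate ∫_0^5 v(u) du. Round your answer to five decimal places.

Δu = (5 − 0)/6 = 5/6.
Left endpoints: 0, 5/6, 5/3, 2.5, 10/3, 25/6.
v(0) ≈ 1.41421, v(5/6) ≈ 2.12132, v(5/3) ≈ 2.64575, v(2.5) ≈ 3.08221, v(10/3) ≈ 3.46410, v(25/6) ≈ 3.80789.
Sum = Δu · [v(0) + v(5/6) + v(5/3) + ...].
Sum ≈ 13.77957.

13.77957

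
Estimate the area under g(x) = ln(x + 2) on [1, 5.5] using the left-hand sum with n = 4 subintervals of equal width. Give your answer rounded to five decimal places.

Δx = (5.5 − 1)/4 = 1.125.
Left endpoints: 1, 2.125, 3.25, 4.375.
g(1) ≈ 1.09861, g(2.125) ≈ 1.41707, g(3.25) ≈ 1.65823, g(4.375) ≈ 1.85238.
Sum = Δx · [g(1) + g(2.125) + g(3.25) + g(4.375)].
Sum ≈ 6.77958.

6.77958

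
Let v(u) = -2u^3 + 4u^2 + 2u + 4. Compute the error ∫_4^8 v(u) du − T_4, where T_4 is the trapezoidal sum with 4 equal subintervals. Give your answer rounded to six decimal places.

Exact integral: ∫_4^8 v(u) du ≈ -1258.66666667.
T_4 = -1280.
Error ≈ -1258.66666667 − (-1280) ≈ 21.333333.

21.333333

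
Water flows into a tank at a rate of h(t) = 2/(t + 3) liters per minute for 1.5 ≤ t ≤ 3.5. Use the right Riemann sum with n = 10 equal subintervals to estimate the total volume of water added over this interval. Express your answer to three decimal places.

Δt = (3.5 − 1.5)/10 = 0.2.
Right endpoints: 1.7, 1.9, 2.1, 2.3, 2.5, 2.7, 2.9, 3.1, 3.3, 3.5.
h(1.7) = 20/47, h(1.9) = 20/49, h(2.1) = 20/51, h(2.3) = 20/53, h(2.5) = 4/11, h(2.7) = 20/57, h(2.9) = 20/59, h(3.1) = 20/61, h(3.3) = 20/63, h(3.5) = 4/13.
Sum = Δt · [h(1.7) + h(1.9) + h(2.1) + ...].
Sum ≈ 0.722.

0.722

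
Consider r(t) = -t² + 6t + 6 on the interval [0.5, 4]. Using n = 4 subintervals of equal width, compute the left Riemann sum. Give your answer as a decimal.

Δt = (4 − 0.5)/4 = 0.875.
Left endpoints: 0.5, 1.375, 2.25, 3.125.
r(0.5) = 8.75, r(1.375) = 12.359375, r(2.25) = 14.4375, r(3.125) = 14.984375.
Sum = Δt · [r(0.5) + r(1.375) + r(2.25) + r(3.125)].
Sum = 44.21484375.

44.21484375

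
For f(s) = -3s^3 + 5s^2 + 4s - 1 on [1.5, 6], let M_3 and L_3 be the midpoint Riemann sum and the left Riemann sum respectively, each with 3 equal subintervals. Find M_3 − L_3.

M_3 = -526.5703125.
L_3 = -261.
M_3 − L_3 = -265.5703125.

-265.5703125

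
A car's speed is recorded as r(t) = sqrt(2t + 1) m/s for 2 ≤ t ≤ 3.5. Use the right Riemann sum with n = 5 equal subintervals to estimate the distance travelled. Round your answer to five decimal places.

Δt = (3.5 − 2)/5 = 0.3.
Right endpoints: 2.3, 2.6, 2.9, 3.2, 3.5.
r(2.3) ≈ 2.36643, r(2.6) ≈ 2.48998, r(2.9) ≈ 2.60768, r(3.2) ≈ 2.72029, r(3.5) ≈ 2.82843.
Sum = Δt · [r(2.3) + r(2.6) + r(2.9) + r(3.2) + r(3.5)].
Sum ≈ 3.90384.

3.90384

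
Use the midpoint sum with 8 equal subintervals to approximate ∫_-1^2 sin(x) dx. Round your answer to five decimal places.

Δx = (2 − (-1))/8 = 0.375.
Midpoints: -0.8125, -0.4375, -0.0625, 0.3125, 0.6875, 1.0625, 1.4375, 1.8125.
f(-0.8125) ≈ -0.72601, f(-0.4375) ≈ -0.42368, f(-0.0625) ≈ -0.06246, f(0.3125) ≈ 0.30744, f(0.6875) ≈ 0.63461, f(1.0625) ≈ 0.87357, f(1.4375) ≈ 0.99113, f(1.8125) ≈ 0.97093.
Sum = Δx · [f(-0.8125) + f(-0.4375) + f(-0.0625) + ...].
Sum ≈ 0.96208.

0.96208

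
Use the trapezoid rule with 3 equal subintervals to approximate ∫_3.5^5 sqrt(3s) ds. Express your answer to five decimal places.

Δs = (5 − 3.5)/3 = 0.5.
f(3.5) ≈ 3.24037, f(4) ≈ 3.46410, f(4.5) ≈ 3.67423, f(5) ≈ 3.87298.
T_3 = (Δs/2)·[f(s_0) + 2f(s_1) + 2f(s_2) + f(s_3)].
Sum ≈ 5.34751.

5.34751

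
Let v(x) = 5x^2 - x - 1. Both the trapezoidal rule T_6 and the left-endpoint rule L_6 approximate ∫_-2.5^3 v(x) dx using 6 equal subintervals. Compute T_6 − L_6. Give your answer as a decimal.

3.78125

T_6 ≈ 68.0179398.
L_6 ≈ 64.2366898.
T_6 − L_6 = 3.78125.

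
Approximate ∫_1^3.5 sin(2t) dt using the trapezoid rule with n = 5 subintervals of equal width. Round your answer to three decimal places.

Δt = (3.5 − 1)/5 = 0.5.
f(1) ≈ 0.909, f(1.5) ≈ 0.141, f(2) ≈ -0.757, f(2.5) ≈ -0.959, f(3) ≈ -0.279, f(3.5) ≈ 0.657.
T_5 = (Δt/2)·[f(t_0) + 2f(t_1) + ... + 2f(t_{4}) + f(t_5)].
Sum ≈ -0.535.

-0.535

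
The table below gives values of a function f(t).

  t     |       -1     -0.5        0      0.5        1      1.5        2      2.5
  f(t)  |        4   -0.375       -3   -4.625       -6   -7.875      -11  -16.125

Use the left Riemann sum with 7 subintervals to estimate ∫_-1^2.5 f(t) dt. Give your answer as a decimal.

-14.4375

Δt = 0.5.
Sum = 0.5·[4 + (-0.375) + (-3) + (-4.625) + (-6) + (-7.875) + (-11)] = -14.4375.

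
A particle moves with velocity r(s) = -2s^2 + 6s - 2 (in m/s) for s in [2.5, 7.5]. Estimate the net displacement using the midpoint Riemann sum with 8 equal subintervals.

-130.5078125

Δs = (7.5 − 2.5)/8 = 0.625.
Midpoints: 2.8125, 3.4375, 4.0625, 4.6875, 5.3125, 5.9375, 6.5625, 7.1875.
r(2.8125) = -0.9453125, r(3.4375) = -5.0078125, r(4.0625) = -10.6328125, r(4.6875) = -17.8203125, r(5.3125) = -26.5703125, r(5.9375) = -36.8828125, r(6.5625) = -48.7578125, r(7.1875) = -62.1953125.
Sum = Δs · [r(2.8125) + r(3.4375) + r(4.0625) + ...].
Sum = -130.5078125.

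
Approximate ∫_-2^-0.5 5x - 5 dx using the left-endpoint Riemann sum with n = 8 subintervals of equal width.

-17.578125

Δx = (-0.5 − (-2))/8 = 0.1875.
Left endpoints: -2, -1.8125, -1.625, -1.4375, -1.25, -1.0625, -0.875, -0.6875.
f(-2) = -15, f(-1.8125) = -14.0625, f(-1.625) = -13.125, f(-1.4375) = -12.1875, f(-1.25) = -11.25, f(-1.0625) = -10.3125, f(-0.875) = -9.375, f(-0.6875) = -8.4375.
Sum = Δx · [f(-2) + f(-1.8125) + f(-1.625) + ...].
Sum = -17.578125.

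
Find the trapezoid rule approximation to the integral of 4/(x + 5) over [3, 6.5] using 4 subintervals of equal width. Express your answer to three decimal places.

1.454

Δx = (6.5 − 3)/4 = 0.875.
f(3) = 0.5, f(3.875) = 32/71, f(4.75) = 16/39, f(5.625) = 32/85, f(6.5) = 8/23.
T_4 = (Δx/2)·[f(x_0) + 2f(x_1) + 2f(x_2) + 2f(x_3) + f(x_4)].
Sum ≈ 1.454.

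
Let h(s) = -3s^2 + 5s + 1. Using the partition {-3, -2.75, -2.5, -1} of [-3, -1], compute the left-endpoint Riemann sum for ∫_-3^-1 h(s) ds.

-64.484375

Subinterval widths: 0.25, 0.25, 1.5.
Left endpoints: -3, -2.75, -2.5.
h(-3) = -41, h(-2.75) = -35.4375, h(-2.5) = -30.25.
Sum = Σ Δs_i · h(s_i).
Sum = -64.484375.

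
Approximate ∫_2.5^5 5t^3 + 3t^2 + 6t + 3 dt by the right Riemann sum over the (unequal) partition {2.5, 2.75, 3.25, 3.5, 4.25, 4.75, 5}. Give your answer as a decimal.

Subinterval widths: 0.25, 0.5, 0.25, 0.75, 0.5, 0.25.
Right endpoints: 2.75, 3.25, 3.5, 4.25, 4.75, 5.
f(2.75) = 146.171875, f(3.25) = 225.828125, f(3.5) = 275.125, f(4.25) = 466.515625, f(4.75) = 635.046875, f(5) = 733.
Sum = Σ Δt_i · f(t_i).
Sum = 1068.8984375.

1068.8984375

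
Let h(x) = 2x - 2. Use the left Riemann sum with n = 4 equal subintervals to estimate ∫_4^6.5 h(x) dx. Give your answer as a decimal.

Δx = (6.5 − 4)/4 = 0.625.
Left endpoints: 4, 4.625, 5.25, 5.875.
h(4) = 6, h(4.625) = 7.25, h(5.25) = 8.5, h(5.875) = 9.75.
Sum = Δx · [h(4) + h(4.625) + h(5.25) + h(5.875)].
Sum = 19.6875.

19.6875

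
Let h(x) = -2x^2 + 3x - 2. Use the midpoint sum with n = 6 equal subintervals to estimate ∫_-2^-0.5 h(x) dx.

-13.859375

Δx = (-0.5 − (-2))/6 = 0.25.
Midpoints: -1.875, -1.625, -1.375, -1.125, -0.875, -0.625.
h(-1.875) = -14.65625, h(-1.625) = -12.15625, h(-1.375) = -9.90625, h(-1.125) = -7.90625, h(-0.875) = -6.15625, h(-0.625) = -4.65625.
Sum = Δx · [h(-1.875) + h(-1.625) + h(-1.375) + ...].
Sum = -13.859375.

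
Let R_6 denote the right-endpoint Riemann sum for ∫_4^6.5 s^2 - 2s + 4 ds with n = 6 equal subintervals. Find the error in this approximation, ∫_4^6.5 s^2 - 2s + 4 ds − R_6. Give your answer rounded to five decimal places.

-4.49942

Exact integral: ∫_4^6.5 f(s) ds ≈ 53.9583333.
R_6 ≈ 58.4577546.
Error ≈ 53.9583333 − 58.4577546 ≈ -4.49942.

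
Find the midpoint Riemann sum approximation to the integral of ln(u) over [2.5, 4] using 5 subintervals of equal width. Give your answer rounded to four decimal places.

1.7550

Δu = (4 − 2.5)/5 = 0.3.
Midpoints: 2.65, 2.95, 3.25, 3.55, 3.85.
f(2.65) ≈ 0.9746, f(2.95) ≈ 1.0818, f(3.25) ≈ 1.1787, f(3.55) ≈ 1.2669, f(3.85) ≈ 1.3481.
Sum = Δu · [f(2.65) + f(2.95) + f(3.25) + f(3.55) + f(3.85)].
Sum ≈ 1.7550.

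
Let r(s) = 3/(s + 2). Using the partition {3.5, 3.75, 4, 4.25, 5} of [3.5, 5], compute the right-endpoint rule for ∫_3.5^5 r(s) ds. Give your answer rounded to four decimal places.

0.6969

Subinterval widths: 0.25, 0.25, 0.25, 0.75.
Right endpoints: 3.75, 4, 4.25, 5.
r(3.75) = 12/23, r(4) = 0.5, r(4.25) = 0.48, r(5) = 3/7.
Sum = Σ Δs_i · r(s_i).
Sum ≈ 0.6969.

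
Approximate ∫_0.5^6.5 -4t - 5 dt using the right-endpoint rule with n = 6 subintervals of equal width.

Δt = (6.5 − 0.5)/6 = 1.
Right endpoints: 1.5, 2.5, 3.5, 4.5, 5.5, 6.5.
f(1.5) = -11, f(2.5) = -15, f(3.5) = -19, f(4.5) = -23, f(5.5) = -27, f(6.5) = -31.
Sum = Δt · [f(1.5) + f(2.5) + f(3.5) + ...].
Sum = -126.

-126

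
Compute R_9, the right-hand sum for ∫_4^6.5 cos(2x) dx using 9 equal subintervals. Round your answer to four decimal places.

-0.1310

Δx = (6.5 − 4)/9 = 5/18.
Right endpoints: 77/18, 41/9, 29/6, 46/9, 97/18, 17/3, 107/18, 56/9, 6.5.
f(77/18) ≈ -0.6454, f(41/9) ≈ -0.9512, f(29/6) ≈ -0.9709, f(46/9) ≈ -0.6985, f(97/18) ≈ -0.2161, f(17/3) ≈ 0.3314, f(107/18) ≈ 0.7792, f(56/9) ≈ 0.9926, f(6.5) ≈ 0.9074.
Sum = Δx · [f(77/18) + f(41/9) + f(29/6) + ...].
Sum ≈ -0.1310.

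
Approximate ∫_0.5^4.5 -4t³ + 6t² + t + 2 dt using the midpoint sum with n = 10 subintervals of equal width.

-208.72

Δt = (4.5 − 0.5)/10 = 0.4.
Midpoints: 0.7, 1.1, 1.5, 1.9, 2.3, 2.7, 3.1, 3.5, 3.9, 4.3.
f(0.7) = 4.268, f(1.1) = 5.036, f(1.5) = 3.5, f(1.9) = -1.876, f(2.3) = -12.628, f(2.7) = -30.292, f(3.1) = -56.404, f(3.5) = -92.5, f(3.9) = -140.116, f(4.3) = -200.788.
Sum = Δt · [f(0.7) + f(1.1) + f(1.5) + ...].
Sum = -208.72.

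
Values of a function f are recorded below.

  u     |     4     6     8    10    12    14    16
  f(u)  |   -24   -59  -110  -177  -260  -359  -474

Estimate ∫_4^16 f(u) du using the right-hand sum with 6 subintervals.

-2878

Δu = 2.
Sum = 2·[(-59) + (-110) + (-177) + (-260) + (-359) + (-474)] = -2878.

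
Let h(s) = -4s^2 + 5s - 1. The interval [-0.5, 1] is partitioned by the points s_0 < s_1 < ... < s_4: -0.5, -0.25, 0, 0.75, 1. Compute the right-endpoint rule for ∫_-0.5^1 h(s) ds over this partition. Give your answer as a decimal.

-0.5

Subinterval widths: 0.25, 0.25, 0.75, 0.25.
Right endpoints: -0.25, 0, 0.75, 1.
h(-0.25) = -2.5, h(0) = -1, h(0.75) = 0.5, h(1) = 0.
Sum = Σ Δs_i · h(s_i).
Sum = -0.5.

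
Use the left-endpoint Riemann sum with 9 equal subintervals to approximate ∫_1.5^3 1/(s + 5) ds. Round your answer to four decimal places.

Δs = (3 − 1.5)/9 = 1/6.
Left endpoints: 1.5, 5/3, 11/6, 2, 13/6, 7/3, 2.5, 8/3, 17/6.
f(1.5) = 2/13, f(5/3) = 0.15, f(11/6) = 6/41, f(2) = 1/7, f(13/6) = 6/43, f(7/3) = 3/22, f(2.5) = 2/15, f(8/3) = 3/23, f(17/6) = 6/47.
Sum = Δs · [f(1.5) + f(5/3) + f(11/6) + ...].
Sum ≈ 0.2101.

0.2101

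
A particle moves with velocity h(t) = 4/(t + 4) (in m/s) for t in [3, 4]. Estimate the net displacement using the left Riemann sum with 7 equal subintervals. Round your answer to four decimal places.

0.5393

Δt = (4 − 3)/7 = 1/7.
Left endpoints: 3, 22/7, 23/7, 24/7, 25/7, 26/7, 27/7.
h(3) = 4/7, h(22/7) = 0.56, h(23/7) = 28/51, h(24/7) = 7/13, h(25/7) = 28/53, h(26/7) = 14/27, h(27/7) = 28/55.
Sum = Δt · [h(3) + h(22/7) + h(23/7) + ...].
Sum ≈ 0.5393.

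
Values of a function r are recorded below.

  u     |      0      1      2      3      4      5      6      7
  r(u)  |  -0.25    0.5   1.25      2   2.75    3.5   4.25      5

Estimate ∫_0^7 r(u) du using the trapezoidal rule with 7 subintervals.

Δu = 1.
T_7 = (1/2)·[(-0.25) + 2·0.5 + 2·1.25 + 2·2 + 2·2.75 + 2·3.5 + 2·4.25 + 5] = 16.625.

16.625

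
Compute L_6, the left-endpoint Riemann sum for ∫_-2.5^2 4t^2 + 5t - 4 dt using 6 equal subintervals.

Δt = (2 − (-2.5))/6 = 0.75.
Left endpoints: -2.5, -1.75, -1, -0.25, 0.5, 1.25.
f(-2.5) = 8.5, f(-1.75) = -0.5, f(-1) = -5, f(-0.25) = -5, f(0.5) = -0.5, f(1.25) = 8.5.
Sum = Δt · [f(-2.5) + f(-1.75) + f(-1) + ...].
Sum = 4.5.

4.5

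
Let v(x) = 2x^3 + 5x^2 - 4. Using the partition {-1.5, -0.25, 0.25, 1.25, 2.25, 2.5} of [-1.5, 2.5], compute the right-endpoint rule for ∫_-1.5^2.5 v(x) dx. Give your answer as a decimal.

Subinterval widths: 1.25, 0.5, 1, 1, 0.25.
Right endpoints: -0.25, 0.25, 1.25, 2.25, 2.5.
v(-0.25) = -3.71875, v(0.25) = -3.65625, v(1.25) = 7.71875, v(2.25) = 44.09375, v(2.5) = 58.5.
Sum = Σ Δx_i · v(x_i).
Sum = 59.9609375.

59.9609375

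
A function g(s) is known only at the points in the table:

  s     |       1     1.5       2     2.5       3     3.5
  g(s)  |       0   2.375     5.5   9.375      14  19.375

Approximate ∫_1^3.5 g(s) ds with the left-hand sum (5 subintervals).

Δs = 0.5.
Sum = 0.5·[0 + 2.375 + 5.5 + 9.375 + 14] = 15.625.

15.625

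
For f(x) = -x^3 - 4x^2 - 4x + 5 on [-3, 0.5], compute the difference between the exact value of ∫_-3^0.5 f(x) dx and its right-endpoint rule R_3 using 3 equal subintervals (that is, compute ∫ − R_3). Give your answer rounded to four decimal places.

Exact integral: ∫_-3^0.5 f(x) dx ≈ 19.067708.
R_3 ≈ 15.296296.
Error ≈ 19.067708 − 15.296296 ≈ 3.7714.

3.7714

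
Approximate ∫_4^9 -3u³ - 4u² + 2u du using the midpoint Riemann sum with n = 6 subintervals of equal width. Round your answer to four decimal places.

-5532.3322

Δu = (9 − 4)/6 = 5/6.
Midpoints: 53/12, 5.25, 73/12, 83/12, 7.75, 103/12.
f(53/12) = -62911/192, f(5.25) = -533.859375, f(73/12) = -467273/576, f(83/12) = -224681/192, f(7.75) = -1621.203125, f(103/12) = -1252583/576.
Sum = Δu · [f(53/12) + f(5.25) + f(73/12) + ...].
Sum ≈ -5532.3322.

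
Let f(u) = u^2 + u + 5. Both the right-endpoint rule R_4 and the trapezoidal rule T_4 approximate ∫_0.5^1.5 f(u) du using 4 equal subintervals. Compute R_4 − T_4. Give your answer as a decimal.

0.375

R_4 = 7.46875.
T_4 = 7.09375.
R_4 − T_4 = 0.375.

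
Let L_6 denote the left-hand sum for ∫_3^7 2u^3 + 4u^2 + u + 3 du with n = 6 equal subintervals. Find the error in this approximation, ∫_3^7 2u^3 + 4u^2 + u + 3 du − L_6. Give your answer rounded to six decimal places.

255.259259

Exact integral: ∫_3^7 f(u) du ≈ 1613.33333333.
L_6 ≈ 1358.07407407.
Error ≈ 1613.33333333 − 1358.07407407 ≈ 255.259259.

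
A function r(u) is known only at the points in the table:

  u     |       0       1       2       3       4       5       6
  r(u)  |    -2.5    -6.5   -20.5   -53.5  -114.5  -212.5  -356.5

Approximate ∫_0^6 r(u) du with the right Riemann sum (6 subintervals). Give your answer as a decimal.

-764

Δu = 1.
Sum = 1·[(-6.5) + (-20.5) + (-53.5) + (-114.5) + (-212.5) + (-356.5)] = -764.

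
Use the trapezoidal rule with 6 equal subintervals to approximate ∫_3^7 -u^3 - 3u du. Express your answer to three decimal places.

-644.444

Δu = (7 − 3)/6 = 2/3.
f(3) = -36, f(11/3) = -1628/27, f(13/3) = -2548/27, f(5) = -140, f(17/3) = -5372/27, f(19/3) = -7372/27, f(7) = -364.
T_6 = (Δu/2)·[f(u_0) + 2f(u_1) + ... + 2f(u_{5}) + f(u_6)].
Sum ≈ -644.444.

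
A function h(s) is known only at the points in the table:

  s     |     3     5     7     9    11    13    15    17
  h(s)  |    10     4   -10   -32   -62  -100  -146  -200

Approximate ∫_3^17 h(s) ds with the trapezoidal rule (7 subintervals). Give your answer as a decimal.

Δs = 2.
T_7 = (2/2)·[10 + 2·4 + 2·(-10) + 2·(-32) + 2·(-62) + 2·(-100) + 2·(-146) + (-200)] = -882.

-882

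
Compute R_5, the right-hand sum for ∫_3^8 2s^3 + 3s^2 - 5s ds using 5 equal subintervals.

Δs = (8 − 3)/5 = 1.
Right endpoints: 4, 5, 6, 7, 8.
f(4) = 156, f(5) = 300, f(6) = 510, f(7) = 798, f(8) = 1176.
Sum = Δs · [f(4) + f(5) + f(6) + f(7) + f(8)].
Sum = 2940.

2940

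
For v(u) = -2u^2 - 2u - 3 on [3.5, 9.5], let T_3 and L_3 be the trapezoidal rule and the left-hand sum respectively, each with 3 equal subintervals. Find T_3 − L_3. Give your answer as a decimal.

-168

T_3 = -647.
L_3 = -479.
T_3 − L_3 = -168.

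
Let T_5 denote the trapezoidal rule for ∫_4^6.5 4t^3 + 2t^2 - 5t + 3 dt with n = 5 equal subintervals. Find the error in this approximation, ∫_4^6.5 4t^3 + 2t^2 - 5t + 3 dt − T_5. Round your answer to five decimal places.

Exact integral: ∫_4^6.5 f(t) dt ≈ 1611.3541667.
T_5 = 1618.125.
Error ≈ 1611.3541667 − 1618.125 ≈ -6.77083.

-6.77083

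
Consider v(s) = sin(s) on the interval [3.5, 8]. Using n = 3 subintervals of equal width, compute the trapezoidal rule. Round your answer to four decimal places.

-0.6368

Δs = (8 − 3.5)/3 = 1.5.
v(3.5) ≈ -0.3508, v(5) ≈ -0.9589, v(6.5) ≈ 0.2151, v(8) ≈ 0.9894.
T_3 = (Δs/2)·[v(s_0) + 2v(s_1) + 2v(s_2) + v(s_3)].
Sum ≈ -0.6368.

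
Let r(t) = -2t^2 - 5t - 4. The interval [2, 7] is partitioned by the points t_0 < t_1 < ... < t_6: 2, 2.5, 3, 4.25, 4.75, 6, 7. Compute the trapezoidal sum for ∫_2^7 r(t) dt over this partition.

Subinterval widths: 0.5, 0.5, 1.25, 0.5, 1.25, 1.
r(2) = -22, r(2.5) = -29, r(3) = -37, r(4.25) = -61.375, r(4.75) = -72.875, r(6) = -106, r(7) = -137.
On each subinterval the trapezoid contributes (Δt_i/2)·[r(t_{i-1}) + r(t_i)].
Sum = -357.59375.

-357.59375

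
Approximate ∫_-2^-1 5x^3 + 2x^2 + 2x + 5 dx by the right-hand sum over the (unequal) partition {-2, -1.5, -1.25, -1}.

Subinterval widths: 0.5, 0.25, 0.25.
Right endpoints: -1.5, -1.25, -1.
f(-1.5) = -10.375, f(-1.25) = -4.140625, f(-1) = 0.
Sum = Σ Δx_i · f(x_i).
Sum = -6.22265625.

-6.22265625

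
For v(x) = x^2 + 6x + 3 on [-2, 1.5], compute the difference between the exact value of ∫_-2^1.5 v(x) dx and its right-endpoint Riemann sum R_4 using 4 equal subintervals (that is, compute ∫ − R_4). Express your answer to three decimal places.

-8.868

Exact integral: ∫_-2^1.5 v(x) dx ≈ 9.04167.
R_4 = 17.91015625.
Error ≈ 9.04167 − 17.91015625 ≈ -8.868.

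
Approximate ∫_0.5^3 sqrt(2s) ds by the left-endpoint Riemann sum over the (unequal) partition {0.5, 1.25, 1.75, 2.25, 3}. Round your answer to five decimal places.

Subinterval widths: 0.75, 0.5, 0.5, 0.75.
Left endpoints: 0.5, 1.25, 1.75, 2.25.
f(0.5) ≈ 1.00000, f(1.25) ≈ 1.58114, f(1.75) ≈ 1.87083, f(2.25) ≈ 2.12132.
Sum = Σ Δs_i · f(s_i).
Sum ≈ 4.06697.

4.06697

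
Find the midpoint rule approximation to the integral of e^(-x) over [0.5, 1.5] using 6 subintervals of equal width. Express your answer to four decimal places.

Δx = (1.5 − 0.5)/6 = 1/6.
Midpoints: 7/12, 0.75, 11/12, 13/12, 1.25, 17/12.
f(7/12) ≈ 0.5580, f(0.75) ≈ 0.4724, f(11/12) ≈ 0.3998, f(13/12) ≈ 0.3385, f(1.25) ≈ 0.2865, f(17/12) ≈ 0.2425.
Sum = Δx · [f(7/12) + f(0.75) + f(11/12) + ...].
Sum ≈ 0.3830.

0.3830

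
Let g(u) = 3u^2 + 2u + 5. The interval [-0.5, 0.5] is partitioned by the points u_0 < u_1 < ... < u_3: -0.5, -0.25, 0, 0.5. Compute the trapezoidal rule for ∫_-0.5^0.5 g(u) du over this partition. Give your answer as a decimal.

5.328125

Subinterval widths: 0.25, 0.25, 0.5.
g(-0.5) = 4.75, g(-0.25) = 4.6875, g(0) = 5, g(0.5) = 6.75.
On each subinterval the trapezoid contributes (Δu_i/2)·[g(u_{i-1}) + g(u_i)].
Sum = 5.328125.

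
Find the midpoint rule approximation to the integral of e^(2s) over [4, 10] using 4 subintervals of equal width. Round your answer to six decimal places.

Δs = (10 − 4)/4 = 1.5.
Midpoints: 4.75, 6.25, 7.75, 9.25.
f(4.75) ≈ 13359.726830, f(6.25) ≈ 268337.286521, f(7.75) ≈ 5389698.476283, f(9.25) ≈ 108254987.750231.
Sum = Δs · [f(4.75) + f(6.25) + f(7.75) + f(9.25)].
Sum ≈ 170889574.859796.

170889574.859796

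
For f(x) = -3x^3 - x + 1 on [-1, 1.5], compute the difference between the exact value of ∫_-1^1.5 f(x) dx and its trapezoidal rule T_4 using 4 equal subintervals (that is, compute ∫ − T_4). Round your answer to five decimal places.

Exact integral: ∫_-1^1.5 f(x) dx = -1.171875.
T_4 ≈ -1.5380859.
Error ≈ -1.171875 − (-1.5380859) ≈ 0.36621.

0.36621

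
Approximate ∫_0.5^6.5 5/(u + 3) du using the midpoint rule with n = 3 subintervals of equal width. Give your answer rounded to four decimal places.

Δu = (6.5 − 0.5)/3 = 2.
Midpoints: 1.5, 3.5, 5.5.
f(1.5) = 10/9, f(3.5) = 10/13, f(5.5) = 10/17.
Sum = Δu · [f(1.5) + f(3.5) + f(5.5)].
Sum ≈ 4.9372.

4.9372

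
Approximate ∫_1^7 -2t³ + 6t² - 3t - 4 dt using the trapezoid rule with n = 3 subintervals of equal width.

-684

Δt = (7 − 1)/3 = 2.
f(1) = -3, f(3) = -13, f(5) = -119, f(7) = -417.
T_3 = (Δt/2)·[f(t_0) + 2f(t_1) + 2f(t_2) + f(t_3)].
Sum = -684.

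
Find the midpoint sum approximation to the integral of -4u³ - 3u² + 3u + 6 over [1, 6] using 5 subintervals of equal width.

-1408.75

Δu = (6 − 1)/5 = 1.
Midpoints: 1.5, 2.5, 3.5, 4.5, 5.5.
f(1.5) = -9.75, f(2.5) = -67.75, f(3.5) = -191.75, f(4.5) = -405.75, f(5.5) = -733.75.
Sum = Δu · [f(1.5) + f(2.5) + f(3.5) + f(4.5) + f(5.5)].
Sum = -1408.75.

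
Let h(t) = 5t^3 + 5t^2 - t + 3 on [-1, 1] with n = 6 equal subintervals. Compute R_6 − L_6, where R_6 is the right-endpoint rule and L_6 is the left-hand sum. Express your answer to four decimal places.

R_6 ≈ 10.851852.
L_6 ≈ 8.185185.
R_6 − L_6 ≈ 2.6667.

2.6667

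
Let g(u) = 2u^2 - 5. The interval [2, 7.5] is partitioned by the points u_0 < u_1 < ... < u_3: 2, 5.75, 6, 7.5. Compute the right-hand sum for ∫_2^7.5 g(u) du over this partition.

Subinterval widths: 3.75, 0.25, 1.5.
Right endpoints: 5.75, 6, 7.5.
g(5.75) = 61.125, g(6) = 67, g(7.5) = 107.5.
Sum = Σ Δu_i · g(u_i).
Sum = 407.21875.

407.21875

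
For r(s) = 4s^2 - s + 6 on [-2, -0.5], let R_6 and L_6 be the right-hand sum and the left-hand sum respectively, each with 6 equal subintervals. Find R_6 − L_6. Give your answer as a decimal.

-4.125

R_6 = 19.375.
L_6 = 23.5.
R_6 − L_6 = -4.125.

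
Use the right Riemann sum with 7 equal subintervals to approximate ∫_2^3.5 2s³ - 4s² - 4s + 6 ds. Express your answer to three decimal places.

Δs = (3.5 − 2)/7 = 3/14.
Right endpoints: 31/14, 17/7, 37/14, 20/7, 43/14, 23/7, 3.5.
f(31/14) = -1037/1372, f(17/7) = 460/343, f(37/14) = 6049/1372, f(20/7) = 2938/343, f(43/14) = 19111/1372, f(23/7) = 7072/343, f(3.5) = 28.75.
Sum = Δs · [f(31/14) + f(17/7) + f(37/14) + ...].
Sum ≈ 16.469.

16.469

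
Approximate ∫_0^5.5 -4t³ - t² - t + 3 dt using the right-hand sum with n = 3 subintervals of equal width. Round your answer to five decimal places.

Δt = (5.5 − 0)/3 = 11/6.
Right endpoints: 11/6, 11/3, 5.5.
f(11/6) = -2899/108, f(11/3) = -5705/27, f(5.5) = -698.25.
Sum = Δt · [f(11/6) + f(11/3) + f(5.5)].
Sum ≈ -1716.71296.

-1716.71296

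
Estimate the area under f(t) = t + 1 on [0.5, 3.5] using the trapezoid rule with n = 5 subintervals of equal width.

Δt = (3.5 − 0.5)/5 = 0.6.
f(0.5) = 1.5, f(1.1) = 2.1, f(1.7) = 2.7, f(2.3) = 3.3, f(2.9) = 3.9, f(3.5) = 4.5.
T_5 = (Δt/2)·[f(t_0) + 2f(t_1) + ... + 2f(t_{4}) + f(t_5)].
Sum = 9.

9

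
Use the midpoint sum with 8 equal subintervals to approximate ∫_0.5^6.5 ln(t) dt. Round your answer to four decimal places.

Δt = (6.5 − 0.5)/8 = 0.75.
Midpoints: 0.875, 1.625, 2.375, 3.125, 3.875, 4.625, 5.375, 6.125.
f(0.875) ≈ -0.1335, f(1.625) ≈ 0.4855, f(2.375) ≈ 0.8650, f(3.125) ≈ 1.1394, f(3.875) ≈ 1.3545, f(4.625) ≈ 1.5315, f(5.375) ≈ 1.6818, f(6.125) ≈ 1.8124.
Sum = Δt · [f(0.875) + f(1.625) + f(2.375) + ...].
Sum ≈ 6.5524.

6.5524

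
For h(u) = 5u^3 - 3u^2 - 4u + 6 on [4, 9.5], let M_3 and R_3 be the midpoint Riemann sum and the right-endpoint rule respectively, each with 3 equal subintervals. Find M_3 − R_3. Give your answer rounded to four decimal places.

-3866.0130

M_3 ≈ 8801.098090.
R_3 ≈ 12667.111111.
M_3 − R_3 ≈ -3866.0130.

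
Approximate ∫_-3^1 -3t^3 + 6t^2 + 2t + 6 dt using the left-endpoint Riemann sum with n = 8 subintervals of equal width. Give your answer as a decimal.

Δt = (1 − (-3))/8 = 0.5.
Left endpoints: -3, -2.5, -2, -1.5, -1, -0.5, 0, 0.5.
f(-3) = 135, f(-2.5) = 85.375, f(-2) = 50, f(-1.5) = 26.625, f(-1) = 13, f(-0.5) = 6.875, f(0) = 6, f(0.5) = 8.125.
Sum = Δt · [f(-3) + f(-2.5) + f(-2) + ...].
Sum = 165.5.

165.5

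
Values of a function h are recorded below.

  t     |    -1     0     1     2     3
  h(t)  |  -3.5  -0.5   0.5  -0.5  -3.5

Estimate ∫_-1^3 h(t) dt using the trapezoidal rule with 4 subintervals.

Δt = 1.
T_4 = (1/2)·[(-3.5) + 2·(-0.5) + 2·0.5 + 2·(-0.5) + (-3.5)] = -4.

-4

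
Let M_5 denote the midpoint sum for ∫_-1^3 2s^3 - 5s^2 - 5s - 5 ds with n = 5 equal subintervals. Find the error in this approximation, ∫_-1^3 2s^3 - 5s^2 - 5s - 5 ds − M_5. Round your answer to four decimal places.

Exact integral: ∫_-1^3 f(s) ds ≈ -46.666667.
M_5 = -46.88.
Error ≈ -46.666667 − (-46.88) ≈ 0.2133.

0.2133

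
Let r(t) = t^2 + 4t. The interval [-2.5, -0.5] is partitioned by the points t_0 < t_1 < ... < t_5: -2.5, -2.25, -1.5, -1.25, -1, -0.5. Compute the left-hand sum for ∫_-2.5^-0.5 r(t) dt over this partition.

Subinterval widths: 0.25, 0.75, 0.25, 0.25, 0.5.
Left endpoints: -2.5, -2.25, -1.5, -1.25, -1.
r(-2.5) = -3.75, r(-2.25) = -3.9375, r(-1.5) = -3.75, r(-1.25) = -3.4375, r(-1) = -3.
Sum = Σ Δt_i · r(t_i).
Sum = -7.1875.

-7.1875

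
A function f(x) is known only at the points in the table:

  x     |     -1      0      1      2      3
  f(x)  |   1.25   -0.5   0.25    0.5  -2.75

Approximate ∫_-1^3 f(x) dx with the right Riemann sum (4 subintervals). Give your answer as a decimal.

-2.5

Δx = 1.
Sum = 1·[(-0.5) + 0.25 + 0.5 + (-2.75)] = -2.5.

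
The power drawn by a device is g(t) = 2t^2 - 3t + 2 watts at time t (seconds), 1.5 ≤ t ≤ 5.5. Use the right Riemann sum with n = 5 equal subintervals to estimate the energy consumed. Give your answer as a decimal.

Δt = (5.5 − 1.5)/5 = 0.8.
Right endpoints: 2.3, 3.1, 3.9, 4.7, 5.5.
g(2.3) = 5.68, g(3.1) = 11.92, g(3.9) = 20.72, g(4.7) = 32.08, g(5.5) = 46.
Sum = Δt · [g(2.3) + g(3.1) + g(3.9) + g(4.7) + g(5.5)].
Sum = 93.12.

93.12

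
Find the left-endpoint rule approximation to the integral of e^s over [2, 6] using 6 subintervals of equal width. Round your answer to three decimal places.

Δs = (6 − 2)/6 = 2/3.
Left endpoints: 2, 8/3, 10/3, 4, 14/3, 16/3.
f(2) ≈ 7.389, f(8/3) ≈ 14.392, f(10/3) ≈ 28.032, f(4) ≈ 54.598, f(14/3) ≈ 106.343, f(16/3) ≈ 207.127.
Sum = Δs · [f(2) + f(8/3) + f(10/3) + ...].
Sum ≈ 278.587.

278.587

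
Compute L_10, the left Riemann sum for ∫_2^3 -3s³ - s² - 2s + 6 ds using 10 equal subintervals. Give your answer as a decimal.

-50.9225

Δs = (3 − 2)/10 = 0.1.
Left endpoints: 2, 2.1, 2.2, 2.3, 2.4, 2.5, 2.6, 2.7, 2.8, 2.9.
f(2) = -26, f(2.1) = -30.393, f(2.2) = -35.184, f(2.3) = -40.391, f(2.4) = -46.032, f(2.5) = -52.125, f(2.6) = -58.688, f(2.7) = -65.739, f(2.8) = -73.296, f(2.9) = -81.377.
Sum = Δs · [f(2) + f(2.1) + f(2.2) + ...].
Sum = -50.9225.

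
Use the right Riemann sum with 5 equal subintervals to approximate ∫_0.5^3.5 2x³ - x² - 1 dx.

Δx = (3.5 − 0.5)/5 = 0.6.
Right endpoints: 1.1, 1.7, 2.3, 2.9, 3.5.
f(1.1) = 0.452, f(1.7) = 5.936, f(2.3) = 18.044, f(2.9) = 39.368, f(3.5) = 72.5.
Sum = Δx · [f(1.1) + f(1.7) + f(2.3) + f(2.9) + f(3.5)].
Sum = 81.78.

81.78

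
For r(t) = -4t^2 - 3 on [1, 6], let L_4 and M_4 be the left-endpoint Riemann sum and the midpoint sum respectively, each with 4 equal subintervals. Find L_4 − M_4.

L_4 = -219.375.
M_4 = -299.0625.
L_4 − M_4 = 79.6875.

79.6875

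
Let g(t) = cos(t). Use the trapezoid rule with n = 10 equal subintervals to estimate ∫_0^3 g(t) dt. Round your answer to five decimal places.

Δt = (3 − 0)/10 = 0.3.
g(0) ≈ 1.00000, g(0.3) ≈ 0.95534, g(0.6) ≈ 0.82534, g(0.9) ≈ 0.62161, g(1.2) ≈ 0.36236, g(1.5) ≈ 0.07074, g(1.8) ≈ -0.22720, g(2.1) ≈ -0.50485, g(2.4) ≈ -0.73739, g(2.7) ≈ -0.90407, g(3) ≈ -0.98999.
T_10 = (Δt/2)·[g(t_0) + 2g(t_1) + ... + 2g(t_{9}) + g(t_10)].
Sum ≈ 0.14006.

0.14006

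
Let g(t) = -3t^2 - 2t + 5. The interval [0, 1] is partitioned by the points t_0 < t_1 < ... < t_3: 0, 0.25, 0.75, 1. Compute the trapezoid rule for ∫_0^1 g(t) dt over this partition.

Subinterval widths: 0.25, 0.5, 0.25.
g(0) = 5, g(0.25) = 4.3125, g(0.75) = 1.8125, g(1) = 0.
On each subinterval the trapezoid contributes (Δt_i/2)·[g(t_{i-1}) + g(t_i)].
Sum = 2.921875.

2.921875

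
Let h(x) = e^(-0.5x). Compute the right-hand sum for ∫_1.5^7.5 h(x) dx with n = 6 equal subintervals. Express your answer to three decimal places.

Δx = (7.5 − 1.5)/6 = 1.
Right endpoints: 2.5, 3.5, 4.5, 5.5, 6.5, 7.5.
h(2.5) ≈ 0.287, h(3.5) ≈ 0.174, h(4.5) ≈ 0.105, h(5.5) ≈ 0.064, h(6.5) ≈ 0.039, h(7.5) ≈ 0.024.
Sum = Δx · [h(2.5) + h(3.5) + h(4.5) + ...].
Sum ≈ 0.692.

0.692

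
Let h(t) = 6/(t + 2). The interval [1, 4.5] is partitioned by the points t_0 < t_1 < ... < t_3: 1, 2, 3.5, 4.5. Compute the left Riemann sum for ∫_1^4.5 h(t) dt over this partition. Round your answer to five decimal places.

Subinterval widths: 1, 1.5, 1.
Left endpoints: 1, 2, 3.5.
h(1) = 2, h(2) = 1.5, h(3.5) = 12/11.
Sum = Σ Δt_i · h(t_i).
Sum ≈ 5.34091.

5.34091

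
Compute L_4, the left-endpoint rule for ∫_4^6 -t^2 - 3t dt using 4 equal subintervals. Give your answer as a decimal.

Δt = (6 − 4)/4 = 0.5.
Left endpoints: 4, 4.5, 5, 5.5.
f(4) = -28, f(4.5) = -33.75, f(5) = -40, f(5.5) = -46.75.
Sum = Δt · [f(4) + f(4.5) + f(5) + f(5.5)].
Sum = -74.25.

-74.25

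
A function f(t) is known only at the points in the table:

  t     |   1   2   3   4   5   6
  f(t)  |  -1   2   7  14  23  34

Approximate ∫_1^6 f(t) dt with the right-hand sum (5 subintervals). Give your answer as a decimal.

80

Δt = 1.
Sum = 1·[2 + 7 + 14 + 23 + 34] = 80.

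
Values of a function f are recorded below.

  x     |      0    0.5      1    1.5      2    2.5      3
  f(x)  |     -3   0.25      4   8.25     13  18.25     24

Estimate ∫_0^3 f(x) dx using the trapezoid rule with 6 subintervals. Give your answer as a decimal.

27.125

Δx = 0.5.
T_6 = (0.5/2)·[(-3) + 2·0.25 + 2·4 + 2·8.25 + 2·13 + 2·18.25 + 24] = 27.125.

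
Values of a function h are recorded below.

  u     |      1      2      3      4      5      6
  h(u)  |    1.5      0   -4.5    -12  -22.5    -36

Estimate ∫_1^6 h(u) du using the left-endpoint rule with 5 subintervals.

-37.5

Δu = 1.
Sum = 1·[1.5 + 0 + (-4.5) + (-12) + (-22.5)] = -37.5.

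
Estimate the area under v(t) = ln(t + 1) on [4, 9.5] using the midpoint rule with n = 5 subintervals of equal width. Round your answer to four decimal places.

11.1475

Δt = (9.5 − 4)/5 = 1.1.
Midpoints: 4.55, 5.65, 6.75, 7.85, 8.95.
v(4.55) ≈ 1.7138, v(5.65) ≈ 1.8946, v(6.75) ≈ 2.0477, v(7.85) ≈ 2.1804, v(8.95) ≈ 2.2976.
Sum = Δt · [v(4.55) + v(5.65) + v(6.75) + v(7.85) + v(8.95)].
Sum ≈ 11.1475.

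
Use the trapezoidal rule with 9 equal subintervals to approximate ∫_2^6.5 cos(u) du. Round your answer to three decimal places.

-0.680

Δu = (6.5 − 2)/9 = 0.5.
f(2) ≈ -0.416, f(2.5) ≈ -0.801, f(3) ≈ -0.990, f(3.5) ≈ -0.936, f(4) ≈ -0.654, f(4.5) ≈ -0.211, f(5) ≈ 0.284, f(5.5) ≈ 0.709, f(6) ≈ 0.960, f(6.5) ≈ 0.977.
T_9 = (Δu/2)·[f(u_0) + 2f(u_1) + ... + 2f(u_{8}) + f(u_9)].
Sum ≈ -0.680.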